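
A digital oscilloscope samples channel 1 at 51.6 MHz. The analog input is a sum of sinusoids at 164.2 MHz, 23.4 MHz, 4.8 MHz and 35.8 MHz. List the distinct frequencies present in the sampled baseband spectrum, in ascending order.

4.8 MHz, 9.4 MHz, 15.8 MHz, 23.4 MHz

fs/2 = 25.8 MHz.
164.2 MHz mod fs = 9.4 MHz.
9.4 MHz ≤ fs/2 = 25.8 MHz, appears at 9.4 MHz.
23.4 MHz ≤ fs/2 = 25.8 MHz, passes unchanged.
4.8 MHz ≤ fs/2 = 25.8 MHz, passes unchanged.
35.8 MHz > fs/2 = 25.8 MHz, folds to fs − 35.8 MHz = 15.8 MHz.
Distinct values: {4.8 MHz, 9.4 MHz, 15.8 MHz, 23.4 MHz}.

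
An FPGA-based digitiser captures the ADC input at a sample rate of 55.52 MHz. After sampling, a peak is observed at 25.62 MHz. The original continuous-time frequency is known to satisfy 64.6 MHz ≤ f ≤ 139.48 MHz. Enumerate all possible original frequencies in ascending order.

81.14 MHz, 85.42 MHz, 136.66 MHz

Frequencies that alias to 25.62 MHz are k·fs ± 25.62 MHz for integer k ≥ 0.
k=0: 25.62 MHz.
k=1: 29.9 MHz, 81.14 MHz.
k=2: 85.42 MHz, 136.66 MHz.
k=3: 140.94 MHz, 192.18 MHz.
Within [64.6 MHz, 139.48 MHz]: 81.14 MHz, 85.42 MHz, 136.66 MHz.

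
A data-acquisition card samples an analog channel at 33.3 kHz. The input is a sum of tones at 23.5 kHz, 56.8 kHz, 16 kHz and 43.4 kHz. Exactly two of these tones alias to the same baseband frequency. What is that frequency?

9.8 kHz

fs/2 = 16.65 kHz.
23.5 kHz > fs/2 = 16.65 kHz, folds to fs − 23.5 kHz = 9.8 kHz.
56.8 kHz mod fs = 23.5 kHz.
23.5 kHz > fs/2 = 16.65 kHz, folds to fs − 23.5 kHz = 9.8 kHz.
16 kHz ≤ fs/2 = 16.65 kHz, passes unchanged.
43.4 kHz mod fs = 10.1 kHz.
10.1 kHz ≤ fs/2 = 16.65 kHz, appears at 10.1 kHz.
23.5 kHz and 56.8 kHz both map to 9.8 kHz.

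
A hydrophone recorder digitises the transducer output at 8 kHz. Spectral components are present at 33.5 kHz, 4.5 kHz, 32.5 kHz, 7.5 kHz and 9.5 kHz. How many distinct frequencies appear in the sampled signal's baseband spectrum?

3

fs/2 = 4 kHz.
33.5 kHz mod fs = 1.5 kHz.
1.5 kHz ≤ fs/2 = 4 kHz, appears at 1.5 kHz.
4.5 kHz > fs/2 = 4 kHz, folds to fs − 4.5 kHz = 3.5 kHz.
32.5 kHz mod fs = 0.5 kHz.
0.5 kHz ≤ fs/2 = 4 kHz, appears at 0.5 kHz.
7.5 kHz > fs/2 = 4 kHz, folds to fs − 7.5 kHz = 0.5 kHz.
9.5 kHz mod fs = 1.5 kHz.
1.5 kHz ≤ fs/2 = 4 kHz, appears at 1.5 kHz.
Distinct values: {0.5 kHz, 1.5 kHz, 3.5 kHz} → 3.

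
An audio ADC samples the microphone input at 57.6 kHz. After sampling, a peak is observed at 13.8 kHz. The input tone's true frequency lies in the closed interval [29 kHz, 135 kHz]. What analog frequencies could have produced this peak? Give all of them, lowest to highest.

Frequencies that alias to 13.8 kHz are k·fs ± 13.8 kHz for integer k ≥ 0.
k=0: 13.8 kHz.
k=1: 43.8 kHz, 71.4 kHz.
k=2: 101.4 kHz, 129 kHz.
k=3: 159 kHz, 186.6 kHz.
Within [29 kHz, 135 kHz]: 43.8 kHz, 71.4 kHz, 101.4 kHz, 129 kHz.

43.8 kHz, 71.4 kHz, 101.4 kHz, 129 kHz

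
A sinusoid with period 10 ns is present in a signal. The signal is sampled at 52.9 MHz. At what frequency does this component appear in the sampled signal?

T = 10 ns → f = 1/T = 100 MHz.
100 MHz mod fs = 47.1 MHz.
47.1 MHz > fs/2 = 26.45 MHz, folds to fs − 47.1 MHz = 5.8 MHz.

5.8 MHz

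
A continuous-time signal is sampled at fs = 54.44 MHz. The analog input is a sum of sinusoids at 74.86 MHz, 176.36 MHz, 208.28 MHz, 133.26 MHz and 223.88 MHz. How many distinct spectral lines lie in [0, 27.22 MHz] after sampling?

fs/2 = 27.22 MHz.
74.86 MHz mod fs = 20.42 MHz.
20.42 MHz ≤ fs/2 = 27.22 MHz, appears at 20.42 MHz.
176.36 MHz mod fs = 13.04 MHz.
13.04 MHz ≤ fs/2 = 27.22 MHz, appears at 13.04 MHz.
208.28 MHz mod fs = 44.96 MHz.
44.96 MHz > fs/2 = 27.22 MHz, folds to fs − 44.96 MHz = 9.48 MHz.
133.26 MHz mod fs = 24.38 MHz.
24.38 MHz ≤ fs/2 = 27.22 MHz, appears at 24.38 MHz.
223.88 MHz mod fs = 6.12 MHz.
6.12 MHz ≤ fs/2 = 27.22 MHz, appears at 6.12 MHz.
Distinct values: {6.12 MHz, 9.48 MHz, 13.04 MHz, 20.42 MHz, 24.38 MHz} → 5.

5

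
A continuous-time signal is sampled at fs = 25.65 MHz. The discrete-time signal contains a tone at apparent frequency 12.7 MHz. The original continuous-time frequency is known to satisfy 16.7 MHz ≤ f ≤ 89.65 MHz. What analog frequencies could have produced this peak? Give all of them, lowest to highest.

Frequencies that alias to 12.7 MHz are k·fs ± 12.7 MHz for integer k ≥ 0.
k=0: 12.7 MHz.
k=1: 12.95 MHz, 38.35 MHz.
k=2: 38.6 MHz, 64 MHz.
k=3: 64.25 MHz, 89.65 MHz.
k=4: 89.9 MHz, 115.3 MHz.
Within [16.7 MHz, 89.65 MHz]: 38.35 MHz, 38.6 MHz, 64 MHz, 64.25 MHz, 89.65 MHz.

38.35 MHz, 38.6 MHz, 64 MHz, 64.25 MHz, 89.65 MHz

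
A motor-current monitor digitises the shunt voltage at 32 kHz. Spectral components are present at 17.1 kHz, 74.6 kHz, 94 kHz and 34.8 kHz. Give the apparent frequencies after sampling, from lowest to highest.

fs/2 = 16 kHz.
17.1 kHz > fs/2 = 16 kHz, folds to fs − 17.1 kHz = 14.9 kHz.
74.6 kHz mod fs = 10.6 kHz.
10.6 kHz ≤ fs/2 = 16 kHz, appears at 10.6 kHz.
94 kHz mod fs = 30 kHz.
30 kHz > fs/2 = 16 kHz, folds to fs − 30 kHz = 2 kHz.
34.8 kHz mod fs = 2.8 kHz.
2.8 kHz ≤ fs/2 = 16 kHz, appears at 2.8 kHz.
Distinct values: {2 kHz, 2.8 kHz, 10.6 kHz, 14.9 kHz}.

2 kHz, 2.8 kHz, 10.6 kHz, 14.9 kHz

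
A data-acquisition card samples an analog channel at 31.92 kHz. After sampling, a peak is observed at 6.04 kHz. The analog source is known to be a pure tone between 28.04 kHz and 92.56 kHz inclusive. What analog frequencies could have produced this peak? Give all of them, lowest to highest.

37.96 kHz, 57.8 kHz, 69.88 kHz, 89.72 kHz

Frequencies that alias to 6.04 kHz are k·fs ± 6.04 kHz for integer k ≥ 0.
k=0: 6.04 kHz.
k=1: 25.88 kHz, 37.96 kHz.
k=2: 57.8 kHz, 69.88 kHz.
k=3: 89.72 kHz, 101.8 kHz.
k=4: 121.64 kHz, 133.72 kHz.
Within [28.04 kHz, 92.56 kHz]: 37.96 kHz, 57.8 kHz, 69.88 kHz, 89.72 kHz.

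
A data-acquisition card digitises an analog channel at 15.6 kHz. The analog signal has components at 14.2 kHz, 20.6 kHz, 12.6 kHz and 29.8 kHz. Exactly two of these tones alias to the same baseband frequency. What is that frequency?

fs/2 = 7.8 kHz.
14.2 kHz > fs/2 = 7.8 kHz, folds to fs − 14.2 kHz = 1.4 kHz.
20.6 kHz mod fs = 5 kHz.
5 kHz ≤ fs/2 = 7.8 kHz, appears at 5 kHz.
12.6 kHz > fs/2 = 7.8 kHz, folds to fs − 12.6 kHz = 3 kHz.
29.8 kHz mod fs = 14.2 kHz.
14.2 kHz > fs/2 = 7.8 kHz, folds to fs − 14.2 kHz = 1.4 kHz.
14.2 kHz and 29.8 kHz both map to 1.4 kHz.

1.4 kHz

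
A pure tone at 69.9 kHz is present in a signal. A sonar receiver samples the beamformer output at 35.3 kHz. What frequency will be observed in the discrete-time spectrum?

0.7 kHz

69.9 kHz mod fs = 34.6 kHz.
34.6 kHz > fs/2 = 17.65 kHz, folds to fs − 34.6 kHz = 0.7 kHz.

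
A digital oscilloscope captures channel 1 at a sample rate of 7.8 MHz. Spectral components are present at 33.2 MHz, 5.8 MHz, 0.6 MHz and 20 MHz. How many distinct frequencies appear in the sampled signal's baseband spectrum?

3

fs/2 = 3.9 MHz.
33.2 MHz mod fs = 2 MHz.
2 MHz ≤ fs/2 = 3.9 MHz, appears at 2 MHz.
5.8 MHz > fs/2 = 3.9 MHz, folds to fs − 5.8 MHz = 2 MHz.
0.6 MHz ≤ fs/2 = 3.9 MHz, passes unchanged.
20 MHz mod fs = 4.4 MHz.
4.4 MHz > fs/2 = 3.9 MHz, folds to fs − 4.4 MHz = 3.4 MHz.
Distinct values: {0.6 MHz, 2 MHz, 3.4 MHz} → 3.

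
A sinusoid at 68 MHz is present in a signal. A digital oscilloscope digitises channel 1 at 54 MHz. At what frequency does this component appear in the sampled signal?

68 MHz mod fs = 14 MHz.
14 MHz ≤ fs/2 = 27 MHz, appears at 14 MHz.

14 MHz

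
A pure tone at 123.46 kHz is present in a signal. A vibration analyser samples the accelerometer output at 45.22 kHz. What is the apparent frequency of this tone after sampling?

123.46 kHz mod fs = 33.02 kHz.
33.02 kHz > fs/2 = 22.61 kHz, folds to fs − 33.02 kHz = 12.2 kHz.

12.2 kHz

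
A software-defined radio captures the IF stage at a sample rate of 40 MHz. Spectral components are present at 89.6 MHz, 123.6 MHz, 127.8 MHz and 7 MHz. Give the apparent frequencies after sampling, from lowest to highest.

3.6 MHz, 7 MHz, 7.8 MHz, 9.6 MHz

fs/2 = 20 MHz.
89.6 MHz mod fs = 9.6 MHz.
9.6 MHz ≤ fs/2 = 20 MHz, appears at 9.6 MHz.
123.6 MHz mod fs = 3.6 MHz.
3.6 MHz ≤ fs/2 = 20 MHz, appears at 3.6 MHz.
127.8 MHz mod fs = 7.8 MHz.
7.8 MHz ≤ fs/2 = 20 MHz, appears at 7.8 MHz.
7 MHz ≤ fs/2 = 20 MHz, passes unchanged.
Distinct values: {3.6 MHz, 7 MHz, 7.8 MHz, 9.6 MHz}.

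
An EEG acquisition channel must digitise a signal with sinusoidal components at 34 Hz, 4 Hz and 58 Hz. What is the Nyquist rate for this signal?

Highest-frequency component: 58 Hz.
Nyquist rate = 2 × 58 Hz = 116 Hz.

116 Hz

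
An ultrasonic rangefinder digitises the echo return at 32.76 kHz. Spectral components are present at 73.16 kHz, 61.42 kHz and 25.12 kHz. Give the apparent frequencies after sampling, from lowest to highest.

4.1 kHz, 7.64 kHz

fs/2 = 16.38 kHz.
73.16 kHz mod fs = 7.64 kHz.
7.64 kHz ≤ fs/2 = 16.38 kHz, appears at 7.64 kHz.
61.42 kHz mod fs = 28.66 kHz.
28.66 kHz > fs/2 = 16.38 kHz, folds to fs − 28.66 kHz = 4.1 kHz.
25.12 kHz > fs/2 = 16.38 kHz, folds to fs − 25.12 kHz = 7.64 kHz.
Distinct values: {4.1 kHz, 7.64 kHz}.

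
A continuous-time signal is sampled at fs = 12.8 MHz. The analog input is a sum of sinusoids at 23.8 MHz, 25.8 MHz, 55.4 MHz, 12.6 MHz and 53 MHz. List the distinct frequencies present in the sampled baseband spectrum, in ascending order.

fs/2 = 6.4 MHz.
23.8 MHz mod fs = 11 MHz.
11 MHz > fs/2 = 6.4 MHz, folds to fs − 11 MHz = 1.8 MHz.
25.8 MHz mod fs = 0.2 MHz.
0.2 MHz ≤ fs/2 = 6.4 MHz, appears at 0.2 MHz.
55.4 MHz mod fs = 4.2 MHz.
4.2 MHz ≤ fs/2 = 6.4 MHz, appears at 4.2 MHz.
12.6 MHz > fs/2 = 6.4 MHz, folds to fs − 12.6 MHz = 0.2 MHz.
53 MHz mod fs = 1.8 MHz.
1.8 MHz ≤ fs/2 = 6.4 MHz, appears at 1.8 MHz.
Distinct values: {0.2 MHz, 1.8 MHz, 4.2 MHz}.

0.2 MHz, 1.8 MHz, 4.2 MHz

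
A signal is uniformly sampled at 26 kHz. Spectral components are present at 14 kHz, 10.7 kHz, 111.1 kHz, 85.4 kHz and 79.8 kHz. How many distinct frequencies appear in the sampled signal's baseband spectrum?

5

fs/2 = 13 kHz.
14 kHz > fs/2 = 13 kHz, folds to fs − 14 kHz = 12 kHz.
10.7 kHz ≤ fs/2 = 13 kHz, passes unchanged.
111.1 kHz mod fs = 7.1 kHz.
7.1 kHz ≤ fs/2 = 13 kHz, appears at 7.1 kHz.
85.4 kHz mod fs = 7.4 kHz.
7.4 kHz ≤ fs/2 = 13 kHz, appears at 7.4 kHz.
79.8 kHz mod fs = 1.8 kHz.
1.8 kHz ≤ fs/2 = 13 kHz, appears at 1.8 kHz.
Distinct values: {1.8 kHz, 7.1 kHz, 7.4 kHz, 10.7 kHz, 12 kHz} → 5.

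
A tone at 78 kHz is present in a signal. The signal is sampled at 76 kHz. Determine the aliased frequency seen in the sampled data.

78 kHz mod fs = 2 kHz.
2 kHz ≤ fs/2 = 38 kHz, appears at 2 kHz.

2 kHz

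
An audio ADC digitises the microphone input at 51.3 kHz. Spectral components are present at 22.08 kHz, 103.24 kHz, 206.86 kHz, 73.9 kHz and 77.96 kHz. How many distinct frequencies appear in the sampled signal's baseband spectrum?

5

fs/2 = 25.65 kHz.
22.08 kHz ≤ fs/2 = 25.65 kHz, passes unchanged.
103.24 kHz mod fs = 0.64 kHz.
0.64 kHz ≤ fs/2 = 25.65 kHz, appears at 0.64 kHz.
206.86 kHz mod fs = 1.66 kHz.
1.66 kHz ≤ fs/2 = 25.65 kHz, appears at 1.66 kHz.
73.9 kHz mod fs = 22.6 kHz.
22.6 kHz ≤ fs/2 = 25.65 kHz, appears at 22.6 kHz.
77.96 kHz mod fs = 26.66 kHz.
26.66 kHz > fs/2 = 25.65 kHz, folds to fs − 26.66 kHz = 24.64 kHz.
Distinct values: {0.64 kHz, 1.66 kHz, 22.08 kHz, 22.6 kHz, 24.64 kHz} → 5.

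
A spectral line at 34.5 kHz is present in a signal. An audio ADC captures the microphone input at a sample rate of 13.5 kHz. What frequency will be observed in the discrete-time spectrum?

6 kHz

34.5 kHz mod fs = 7.5 kHz.
7.5 kHz > fs/2 = 6.75 kHz, folds to fs − 7.5 kHz = 6 kHz.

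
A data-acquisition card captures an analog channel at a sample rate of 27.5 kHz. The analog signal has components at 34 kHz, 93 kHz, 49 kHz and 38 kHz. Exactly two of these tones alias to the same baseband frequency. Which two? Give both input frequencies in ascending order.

38 kHz, 93 kHz

fs/2 = 13.75 kHz.
34 kHz mod fs = 6.5 kHz.
6.5 kHz ≤ fs/2 = 13.75 kHz, appears at 6.5 kHz.
93 kHz mod fs = 10.5 kHz.
10.5 kHz ≤ fs/2 = 13.75 kHz, appears at 10.5 kHz.
49 kHz mod fs = 21.5 kHz.
21.5 kHz > fs/2 = 13.75 kHz, folds to fs − 21.5 kHz = 6 kHz.
38 kHz mod fs = 10.5 kHz.
10.5 kHz ≤ fs/2 = 13.75 kHz, appears at 10.5 kHz.
38 kHz and 93 kHz both map to 10.5 kHz.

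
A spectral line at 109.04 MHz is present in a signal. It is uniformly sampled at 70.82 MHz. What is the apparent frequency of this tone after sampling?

32.6 MHz

109.04 MHz mod fs = 38.22 MHz.
38.22 MHz > fs/2 = 35.41 MHz, folds to fs − 38.22 MHz = 32.6 MHz.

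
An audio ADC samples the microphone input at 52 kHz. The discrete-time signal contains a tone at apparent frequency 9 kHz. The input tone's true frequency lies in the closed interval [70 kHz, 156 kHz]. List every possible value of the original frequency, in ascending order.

95 kHz, 113 kHz, 147 kHz

Frequencies that alias to 9 kHz are k·fs ± 9 kHz for integer k ≥ 0.
k=0: 9 kHz.
k=1: 43 kHz, 61 kHz.
k=2: 95 kHz, 113 kHz.
k=3: 147 kHz, 165 kHz.
k=4: 199 kHz, 217 kHz.
Within [70 kHz, 156 kHz]: 95 kHz, 113 kHz, 147 kHz.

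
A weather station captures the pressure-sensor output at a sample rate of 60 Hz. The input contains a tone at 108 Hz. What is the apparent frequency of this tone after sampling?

108 Hz mod fs = 48 Hz.
48 Hz > fs/2 = 30 Hz, folds to fs − 48 Hz = 12 Hz.

12 Hz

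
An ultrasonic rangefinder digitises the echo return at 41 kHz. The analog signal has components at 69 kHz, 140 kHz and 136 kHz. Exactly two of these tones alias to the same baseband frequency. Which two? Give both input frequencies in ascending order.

69 kHz, 136 kHz

fs/2 = 20.5 kHz.
69 kHz mod fs = 28 kHz.
28 kHz > fs/2 = 20.5 kHz, folds to fs − 28 kHz = 13 kHz.
140 kHz mod fs = 17 kHz.
17 kHz ≤ fs/2 = 20.5 kHz, appears at 17 kHz.
136 kHz mod fs = 13 kHz.
13 kHz ≤ fs/2 = 20.5 kHz, appears at 13 kHz.
69 kHz and 136 kHz both map to 13 kHz.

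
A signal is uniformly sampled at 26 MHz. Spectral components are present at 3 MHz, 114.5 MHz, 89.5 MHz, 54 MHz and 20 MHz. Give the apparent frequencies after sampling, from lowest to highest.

2 MHz, 3 MHz, 6 MHz, 10.5 MHz, 11.5 MHz

fs/2 = 13 MHz.
3 MHz ≤ fs/2 = 13 MHz, passes unchanged.
114.5 MHz mod fs = 10.5 MHz.
10.5 MHz ≤ fs/2 = 13 MHz, appears at 10.5 MHz.
89.5 MHz mod fs = 11.5 MHz.
11.5 MHz ≤ fs/2 = 13 MHz, appears at 11.5 MHz.
54 MHz mod fs = 2 MHz.
2 MHz ≤ fs/2 = 13 MHz, appears at 2 MHz.
20 MHz > fs/2 = 13 MHz, folds to fs − 20 MHz = 6 MHz.
Distinct values: {2 MHz, 3 MHz, 6 MHz, 10.5 MHz, 11.5 MHz}.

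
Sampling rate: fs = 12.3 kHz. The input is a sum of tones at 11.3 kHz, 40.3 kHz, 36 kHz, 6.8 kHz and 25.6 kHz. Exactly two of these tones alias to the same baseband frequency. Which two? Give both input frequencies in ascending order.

11.3 kHz, 25.6 kHz

fs/2 = 6.15 kHz.
11.3 kHz > fs/2 = 6.15 kHz, folds to fs − 11.3 kHz = 1 kHz.
40.3 kHz mod fs = 3.4 kHz.
3.4 kHz ≤ fs/2 = 6.15 kHz, appears at 3.4 kHz.
36 kHz mod fs = 11.4 kHz.
11.4 kHz > fs/2 = 6.15 kHz, folds to fs − 11.4 kHz = 0.9 kHz.
6.8 kHz > fs/2 = 6.15 kHz, folds to fs − 6.8 kHz = 5.5 kHz.
25.6 kHz mod fs = 1 kHz.
1 kHz ≤ fs/2 = 6.15 kHz, appears at 1 kHz.
11.3 kHz and 25.6 kHz both map to 1 kHz.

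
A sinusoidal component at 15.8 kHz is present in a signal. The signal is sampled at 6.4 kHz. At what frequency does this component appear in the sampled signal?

15.8 kHz mod fs = 3 kHz.
3 kHz ≤ fs/2 = 3.2 kHz, appears at 3 kHz.

3 kHz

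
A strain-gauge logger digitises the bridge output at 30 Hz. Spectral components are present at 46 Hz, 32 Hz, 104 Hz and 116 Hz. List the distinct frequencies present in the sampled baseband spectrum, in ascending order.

2 Hz, 4 Hz, 14 Hz

fs/2 = 15 Hz.
46 Hz mod fs = 16 Hz.
16 Hz > fs/2 = 15 Hz, folds to fs − 16 Hz = 14 Hz.
32 Hz mod fs = 2 Hz.
2 Hz ≤ fs/2 = 15 Hz, appears at 2 Hz.
104 Hz mod fs = 14 Hz.
14 Hz ≤ fs/2 = 15 Hz, appears at 14 Hz.
116 Hz mod fs = 26 Hz.
26 Hz > fs/2 = 15 Hz, folds to fs − 26 Hz = 4 Hz.
Distinct values: {2 Hz, 4 Hz, 14 Hz}.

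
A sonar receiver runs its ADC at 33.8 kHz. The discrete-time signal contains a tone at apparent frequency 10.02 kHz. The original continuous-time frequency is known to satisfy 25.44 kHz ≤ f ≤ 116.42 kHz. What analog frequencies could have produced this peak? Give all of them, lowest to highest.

43.82 kHz, 57.58 kHz, 77.62 kHz, 91.38 kHz, 111.42 kHz

Frequencies that alias to 10.02 kHz are k·fs ± 10.02 kHz for integer k ≥ 0.
k=0: 10.02 kHz.
k=1: 23.78 kHz, 43.82 kHz.
k=2: 57.58 kHz, 77.62 kHz.
k=3: 91.38 kHz, 111.42 kHz.
k=4: 125.18 kHz, 145.22 kHz.
Within [25.44 kHz, 116.42 kHz]: 43.82 kHz, 57.58 kHz, 77.62 kHz, 91.38 kHz, 111.42 kHz.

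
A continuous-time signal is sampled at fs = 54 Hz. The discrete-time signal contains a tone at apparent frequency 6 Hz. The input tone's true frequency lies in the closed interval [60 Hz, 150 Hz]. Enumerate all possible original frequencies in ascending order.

Frequencies that alias to 6 Hz are k·fs ± 6 Hz for integer k ≥ 0.
k=0: 6 Hz.
k=1: 48 Hz, 60 Hz.
k=2: 102 Hz, 114 Hz.
k=3: 156 Hz, 168 Hz.
Within [60 Hz, 150 Hz]: 60 Hz, 102 Hz, 114 Hz.

60 Hz, 102 Hz, 114 Hz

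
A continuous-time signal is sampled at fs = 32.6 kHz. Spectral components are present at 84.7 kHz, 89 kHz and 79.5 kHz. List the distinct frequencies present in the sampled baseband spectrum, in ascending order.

8.8 kHz, 13.1 kHz, 14.3 kHz

fs/2 = 16.3 kHz.
84.7 kHz mod fs = 19.5 kHz.
19.5 kHz > fs/2 = 16.3 kHz, folds to fs − 19.5 kHz = 13.1 kHz.
89 kHz mod fs = 23.8 kHz.
23.8 kHz > fs/2 = 16.3 kHz, folds to fs − 23.8 kHz = 8.8 kHz.
79.5 kHz mod fs = 14.3 kHz.
14.3 kHz ≤ fs/2 = 16.3 kHz, appears at 14.3 kHz.
Distinct values: {8.8 kHz, 13.1 kHz, 14.3 kHz}.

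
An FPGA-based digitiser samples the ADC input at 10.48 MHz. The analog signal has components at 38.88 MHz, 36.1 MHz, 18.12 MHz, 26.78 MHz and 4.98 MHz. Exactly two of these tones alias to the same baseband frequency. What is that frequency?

4.66 MHz

fs/2 = 5.24 MHz.
38.88 MHz mod fs = 7.44 MHz.
7.44 MHz > fs/2 = 5.24 MHz, folds to fs − 7.44 MHz = 3.04 MHz.
36.1 MHz mod fs = 4.66 MHz.
4.66 MHz ≤ fs/2 = 5.24 MHz, appears at 4.66 MHz.
18.12 MHz mod fs = 7.64 MHz.
7.64 MHz > fs/2 = 5.24 MHz, folds to fs − 7.64 MHz = 2.84 MHz.
26.78 MHz mod fs = 5.82 MHz.
5.82 MHz > fs/2 = 5.24 MHz, folds to fs − 5.82 MHz = 4.66 MHz.
4.98 MHz ≤ fs/2 = 5.24 MHz, passes unchanged.
26.78 MHz and 36.1 MHz both map to 4.66 MHz.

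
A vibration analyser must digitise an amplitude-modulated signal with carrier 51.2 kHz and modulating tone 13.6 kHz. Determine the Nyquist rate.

AM sidebands sit at fc ± fm = 37.6 kHz and 64.8 kHz.
Highest-frequency component: 64.8 kHz.
Nyquist rate = 2 × 64.8 kHz = 129.6 kHz.

129.6 kHz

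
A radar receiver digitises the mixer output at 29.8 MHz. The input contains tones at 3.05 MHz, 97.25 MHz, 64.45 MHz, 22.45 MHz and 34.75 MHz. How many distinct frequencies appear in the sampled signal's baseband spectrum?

fs/2 = 14.9 MHz.
3.05 MHz ≤ fs/2 = 14.9 MHz, passes unchanged.
97.25 MHz mod fs = 7.85 MHz.
7.85 MHz ≤ fs/2 = 14.9 MHz, appears at 7.85 MHz.
64.45 MHz mod fs = 4.85 MHz.
4.85 MHz ≤ fs/2 = 14.9 MHz, appears at 4.85 MHz.
22.45 MHz > fs/2 = 14.9 MHz, folds to fs − 22.45 MHz = 7.35 MHz.
34.75 MHz mod fs = 4.95 MHz.
4.95 MHz ≤ fs/2 = 14.9 MHz, appears at 4.95 MHz.
Distinct values: {3.05 MHz, 4.85 MHz, 4.95 MHz, 7.35 MHz, 7.85 MHz} → 5.

5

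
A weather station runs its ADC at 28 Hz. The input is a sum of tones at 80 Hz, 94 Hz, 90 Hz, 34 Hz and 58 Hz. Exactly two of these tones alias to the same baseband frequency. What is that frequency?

fs/2 = 14 Hz.
80 Hz mod fs = 24 Hz.
24 Hz > fs/2 = 14 Hz, folds to fs − 24 Hz = 4 Hz.
94 Hz mod fs = 10 Hz.
10 Hz ≤ fs/2 = 14 Hz, appears at 10 Hz.
90 Hz mod fs = 6 Hz.
6 Hz ≤ fs/2 = 14 Hz, appears at 6 Hz.
34 Hz mod fs = 6 Hz.
6 Hz ≤ fs/2 = 14 Hz, appears at 6 Hz.
58 Hz mod fs = 2 Hz.
2 Hz ≤ fs/2 = 14 Hz, appears at 2 Hz.
34 Hz and 90 Hz both map to 6 Hz.

6 Hz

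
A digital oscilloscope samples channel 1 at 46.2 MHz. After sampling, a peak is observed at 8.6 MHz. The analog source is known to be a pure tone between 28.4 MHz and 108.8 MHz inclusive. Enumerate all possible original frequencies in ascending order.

Frequencies that alias to 8.6 MHz are k·fs ± 8.6 MHz for integer k ≥ 0.
k=0: 8.6 MHz.
k=1: 37.6 MHz, 54.8 MHz.
k=2: 83.8 MHz, 101 MHz.
k=3: 130 MHz, 147.2 MHz.
Within [28.4 MHz, 108.8 MHz]: 37.6 MHz, 54.8 MHz, 83.8 MHz, 101 MHz.

37.6 MHz, 54.8 MHz, 83.8 MHz, 101 MHz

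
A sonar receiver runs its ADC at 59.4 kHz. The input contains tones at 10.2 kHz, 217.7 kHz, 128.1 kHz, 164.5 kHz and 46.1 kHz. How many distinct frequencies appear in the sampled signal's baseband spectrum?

5

fs/2 = 29.7 kHz.
10.2 kHz ≤ fs/2 = 29.7 kHz, passes unchanged.
217.7 kHz mod fs = 39.5 kHz.
39.5 kHz > fs/2 = 29.7 kHz, folds to fs − 39.5 kHz = 19.9 kHz.
128.1 kHz mod fs = 9.3 kHz.
9.3 kHz ≤ fs/2 = 29.7 kHz, appears at 9.3 kHz.
164.5 kHz mod fs = 45.7 kHz.
45.7 kHz > fs/2 = 29.7 kHz, folds to fs − 45.7 kHz = 13.7 kHz.
46.1 kHz > fs/2 = 29.7 kHz, folds to fs − 46.1 kHz = 13.3 kHz.
Distinct values: {9.3 kHz, 10.2 kHz, 13.3 kHz, 13.7 kHz, 19.9 kHz} → 5.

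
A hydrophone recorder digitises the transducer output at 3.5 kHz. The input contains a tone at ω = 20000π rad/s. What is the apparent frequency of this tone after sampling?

0.5 kHz

ω = 20000π rad/s → f = ω/(2π) = 10000 Hz = 10 kHz.
10 kHz mod fs = 3 kHz.
3 kHz > fs/2 = 1.75 kHz, folds to fs − 3 kHz = 0.5 kHz.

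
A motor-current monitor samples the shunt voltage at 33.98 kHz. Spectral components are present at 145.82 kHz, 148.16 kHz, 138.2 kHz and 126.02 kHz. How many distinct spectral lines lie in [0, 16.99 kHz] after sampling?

3

fs/2 = 16.99 kHz.
145.82 kHz mod fs = 9.9 kHz.
9.9 kHz ≤ fs/2 = 16.99 kHz, appears at 9.9 kHz.
148.16 kHz mod fs = 12.24 kHz.
12.24 kHz ≤ fs/2 = 16.99 kHz, appears at 12.24 kHz.
138.2 kHz mod fs = 2.28 kHz.
2.28 kHz ≤ fs/2 = 16.99 kHz, appears at 2.28 kHz.
126.02 kHz mod fs = 24.08 kHz.
24.08 kHz > fs/2 = 16.99 kHz, folds to fs − 24.08 kHz = 9.9 kHz.
Distinct values: {2.28 kHz, 9.9 kHz, 12.24 kHz} → 3.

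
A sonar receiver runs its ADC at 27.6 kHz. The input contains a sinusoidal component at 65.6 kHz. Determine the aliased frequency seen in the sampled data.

65.6 kHz mod fs = 10.4 kHz.
10.4 kHz ≤ fs/2 = 13.8 kHz, appears at 10.4 kHz.

10.4 kHz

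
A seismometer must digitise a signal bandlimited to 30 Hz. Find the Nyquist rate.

Nyquist rate = 2 × 30 Hz = 60 Hz.

60 Hz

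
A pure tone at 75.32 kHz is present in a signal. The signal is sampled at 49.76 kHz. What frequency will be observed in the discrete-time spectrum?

75.32 kHz mod fs = 25.56 kHz.
25.56 kHz > fs/2 = 24.88 kHz, folds to fs − 25.56 kHz = 24.2 kHz.

24.2 kHz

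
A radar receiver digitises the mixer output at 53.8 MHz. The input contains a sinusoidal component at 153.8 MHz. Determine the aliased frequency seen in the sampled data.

153.8 MHz mod fs = 46.2 MHz.
46.2 MHz > fs/2 = 26.9 MHz, folds to fs − 46.2 MHz = 7.6 MHz.

7.6 MHz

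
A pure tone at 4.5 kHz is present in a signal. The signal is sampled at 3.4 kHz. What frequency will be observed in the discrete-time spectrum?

4.5 kHz mod fs = 1.1 kHz.
1.1 kHz ≤ fs/2 = 1.7 kHz, appears at 1.1 kHz.

1.1 kHz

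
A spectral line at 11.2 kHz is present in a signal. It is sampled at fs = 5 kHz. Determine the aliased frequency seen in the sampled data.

11.2 kHz mod fs = 1.2 kHz.
1.2 kHz ≤ fs/2 = 2.5 kHz, appears at 1.2 kHz.

1.2 kHz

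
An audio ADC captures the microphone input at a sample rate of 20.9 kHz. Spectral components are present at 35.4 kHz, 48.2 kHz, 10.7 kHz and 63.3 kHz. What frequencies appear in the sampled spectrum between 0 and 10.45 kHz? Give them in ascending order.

0.6 kHz, 6.4 kHz, 10.2 kHz

fs/2 = 10.45 kHz.
35.4 kHz mod fs = 14.5 kHz.
14.5 kHz > fs/2 = 10.45 kHz, folds to fs − 14.5 kHz = 6.4 kHz.
48.2 kHz mod fs = 6.4 kHz.
6.4 kHz ≤ fs/2 = 10.45 kHz, appears at 6.4 kHz.
10.7 kHz > fs/2 = 10.45 kHz, folds to fs − 10.7 kHz = 10.2 kHz.
63.3 kHz mod fs = 0.6 kHz.
0.6 kHz ≤ fs/2 = 10.45 kHz, appears at 0.6 kHz.
Distinct values: {0.6 kHz, 6.4 kHz, 10.2 kHz}.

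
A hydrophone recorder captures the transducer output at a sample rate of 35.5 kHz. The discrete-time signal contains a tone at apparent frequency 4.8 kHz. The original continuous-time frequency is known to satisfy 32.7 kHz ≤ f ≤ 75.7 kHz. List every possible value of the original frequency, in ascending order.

40.3 kHz, 66.2 kHz

Frequencies that alias to 4.8 kHz are k·fs ± 4.8 kHz for integer k ≥ 0.
k=0: 4.8 kHz.
k=1: 30.7 kHz, 40.3 kHz.
k=2: 66.2 kHz, 75.8 kHz.
k=3: 101.7 kHz, 111.3 kHz.
Within [32.7 kHz, 75.7 kHz]: 40.3 kHz, 66.2 kHz.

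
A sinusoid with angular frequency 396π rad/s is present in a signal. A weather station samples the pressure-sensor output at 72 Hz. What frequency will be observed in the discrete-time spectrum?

18 Hz

ω = 396π rad/s → f = ω/(2π) = 198 Hz.
198 Hz mod fs = 54 Hz.
54 Hz > fs/2 = 36 Hz, folds to fs − 54 Hz = 18 Hz.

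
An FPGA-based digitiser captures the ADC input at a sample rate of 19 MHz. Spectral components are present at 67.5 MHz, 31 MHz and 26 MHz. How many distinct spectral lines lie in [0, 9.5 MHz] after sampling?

2

fs/2 = 9.5 MHz.
67.5 MHz mod fs = 10.5 MHz.
10.5 MHz > fs/2 = 9.5 MHz, folds to fs − 10.5 MHz = 8.5 MHz.
31 MHz mod fs = 12 MHz.
12 MHz > fs/2 = 9.5 MHz, folds to fs − 12 MHz = 7 MHz.
26 MHz mod fs = 7 MHz.
7 MHz ≤ fs/2 = 9.5 MHz, appears at 7 MHz.
Distinct values: {7 MHz, 8.5 MHz} → 2.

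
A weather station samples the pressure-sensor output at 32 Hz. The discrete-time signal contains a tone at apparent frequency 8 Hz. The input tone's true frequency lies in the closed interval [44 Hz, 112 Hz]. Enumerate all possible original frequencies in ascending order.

56 Hz, 72 Hz, 88 Hz, 104 Hz

Frequencies that alias to 8 Hz are k·fs ± 8 Hz for integer k ≥ 0.
k=0: 8 Hz.
k=1: 24 Hz, 40 Hz.
k=2: 56 Hz, 72 Hz.
k=3: 88 Hz, 104 Hz.
k=4: 120 Hz, 136 Hz.
Within [44 Hz, 112 Hz]: 56 Hz, 72 Hz, 88 Hz, 104 Hz.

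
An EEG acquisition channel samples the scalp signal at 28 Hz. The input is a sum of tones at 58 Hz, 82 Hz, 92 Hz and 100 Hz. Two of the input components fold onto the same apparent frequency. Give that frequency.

fs/2 = 14 Hz.
58 Hz mod fs = 2 Hz.
2 Hz ≤ fs/2 = 14 Hz, appears at 2 Hz.
82 Hz mod fs = 26 Hz.
26 Hz > fs/2 = 14 Hz, folds to fs − 26 Hz = 2 Hz.
92 Hz mod fs = 8 Hz.
8 Hz ≤ fs/2 = 14 Hz, appears at 8 Hz.
100 Hz mod fs = 16 Hz.
16 Hz > fs/2 = 14 Hz, folds to fs − 16 Hz = 12 Hz.
58 Hz and 82 Hz both map to 2 Hz.

2 Hz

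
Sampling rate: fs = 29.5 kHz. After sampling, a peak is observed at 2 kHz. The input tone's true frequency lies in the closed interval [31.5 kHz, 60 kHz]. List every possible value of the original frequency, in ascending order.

31.5 kHz, 57 kHz

Frequencies that alias to 2 kHz are k·fs ± 2 kHz for integer k ≥ 0.
k=0: 2 kHz.
k=1: 27.5 kHz, 31.5 kHz.
k=2: 57 kHz, 61 kHz.
k=3: 86.5 kHz, 90.5 kHz.
Within [31.5 kHz, 60 kHz]: 31.5 kHz, 57 kHz.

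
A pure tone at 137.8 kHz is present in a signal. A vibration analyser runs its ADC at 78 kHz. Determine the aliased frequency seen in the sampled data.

18.2 kHz

137.8 kHz mod fs = 59.8 kHz.
59.8 kHz > fs/2 = 39 kHz, folds to fs − 59.8 kHz = 18.2 kHz.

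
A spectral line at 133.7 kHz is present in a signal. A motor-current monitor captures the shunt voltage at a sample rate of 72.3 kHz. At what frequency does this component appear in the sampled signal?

133.7 kHz mod fs = 61.4 kHz.
61.4 kHz > fs/2 = 36.15 kHz, folds to fs − 61.4 kHz = 10.9 kHz.

10.9 kHz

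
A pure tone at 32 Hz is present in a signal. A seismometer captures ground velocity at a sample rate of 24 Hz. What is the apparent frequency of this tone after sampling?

32 Hz mod fs = 8 Hz.
8 Hz ≤ fs/2 = 12 Hz, appears at 8 Hz.

8 Hz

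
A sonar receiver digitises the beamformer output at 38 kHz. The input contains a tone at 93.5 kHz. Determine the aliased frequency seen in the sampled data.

93.5 kHz mod fs = 17.5 kHz.
17.5 kHz ≤ fs/2 = 19 kHz, appears at 17.5 kHz.

17.5 kHz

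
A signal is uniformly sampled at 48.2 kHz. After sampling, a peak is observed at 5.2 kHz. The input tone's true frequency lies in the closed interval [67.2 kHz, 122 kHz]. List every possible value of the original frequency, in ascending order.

91.2 kHz, 101.6 kHz

Frequencies that alias to 5.2 kHz are k·fs ± 5.2 kHz for integer k ≥ 0.
k=0: 5.2 kHz.
k=1: 43 kHz, 53.4 kHz.
k=2: 91.2 kHz, 101.6 kHz.
k=3: 139.4 kHz, 149.8 kHz.
Within [67.2 kHz, 122 kHz]: 91.2 kHz, 101.6 kHz.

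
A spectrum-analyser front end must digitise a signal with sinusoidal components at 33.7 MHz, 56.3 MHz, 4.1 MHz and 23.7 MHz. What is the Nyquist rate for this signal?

Highest-frequency component: 56.3 MHz.
Nyquist rate = 2 × 56.3 MHz = 112.6 MHz.

112.6 MHz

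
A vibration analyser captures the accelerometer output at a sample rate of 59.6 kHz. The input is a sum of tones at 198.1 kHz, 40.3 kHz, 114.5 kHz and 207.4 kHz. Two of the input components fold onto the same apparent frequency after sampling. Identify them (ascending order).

fs/2 = 29.8 kHz.
198.1 kHz mod fs = 19.3 kHz.
19.3 kHz ≤ fs/2 = 29.8 kHz, appears at 19.3 kHz.
40.3 kHz > fs/2 = 29.8 kHz, folds to fs − 40.3 kHz = 19.3 kHz.
114.5 kHz mod fs = 54.9 kHz.
54.9 kHz > fs/2 = 29.8 kHz, folds to fs − 54.9 kHz = 4.7 kHz.
207.4 kHz mod fs = 28.6 kHz.
28.6 kHz ≤ fs/2 = 29.8 kHz, appears at 28.6 kHz.
40.3 kHz and 198.1 kHz both map to 19.3 kHz.

40.3 kHz, 198.1 kHz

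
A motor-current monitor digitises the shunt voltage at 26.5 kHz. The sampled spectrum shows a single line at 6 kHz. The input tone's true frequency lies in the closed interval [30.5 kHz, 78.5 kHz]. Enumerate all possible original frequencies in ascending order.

Frequencies that alias to 6 kHz are k·fs ± 6 kHz for integer k ≥ 0.
k=0: 6 kHz.
k=1: 20.5 kHz, 32.5 kHz.
k=2: 47 kHz, 59 kHz.
k=3: 73.5 kHz, 85.5 kHz.
k=4: 100 kHz, 112 kHz.
Within [30.5 kHz, 78.5 kHz]: 32.5 kHz, 47 kHz, 59 kHz, 73.5 kHz.

32.5 kHz, 47 kHz, 59 kHz, 73.5 kHz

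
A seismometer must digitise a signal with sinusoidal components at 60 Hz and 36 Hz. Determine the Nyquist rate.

120 Hz

Highest-frequency component: 60 Hz.
Nyquist rate = 2 × 60 Hz = 120 Hz.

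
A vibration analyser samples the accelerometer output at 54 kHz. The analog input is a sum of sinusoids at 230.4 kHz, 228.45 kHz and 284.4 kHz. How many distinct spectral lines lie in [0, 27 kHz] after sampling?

2

fs/2 = 27 kHz.
230.4 kHz mod fs = 14.4 kHz.
14.4 kHz ≤ fs/2 = 27 kHz, appears at 14.4 kHz.
228.45 kHz mod fs = 12.45 kHz.
12.45 kHz ≤ fs/2 = 27 kHz, appears at 12.45 kHz.
284.4 kHz mod fs = 14.4 kHz.
14.4 kHz ≤ fs/2 = 27 kHz, appears at 14.4 kHz.
Distinct values: {12.45 kHz, 14.4 kHz} → 2.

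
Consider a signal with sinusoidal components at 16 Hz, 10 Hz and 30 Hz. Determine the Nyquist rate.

Highest-frequency component: 30 Hz.
Nyquist rate = 2 × 30 Hz = 60 Hz.

60 Hz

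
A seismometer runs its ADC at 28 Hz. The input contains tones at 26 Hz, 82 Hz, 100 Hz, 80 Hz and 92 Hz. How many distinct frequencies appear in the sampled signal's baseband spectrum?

fs/2 = 14 Hz.
26 Hz > fs/2 = 14 Hz, folds to fs − 26 Hz = 2 Hz.
82 Hz mod fs = 26 Hz.
26 Hz > fs/2 = 14 Hz, folds to fs − 26 Hz = 2 Hz.
100 Hz mod fs = 16 Hz.
16 Hz > fs/2 = 14 Hz, folds to fs − 16 Hz = 12 Hz.
80 Hz mod fs = 24 Hz.
24 Hz > fs/2 = 14 Hz, folds to fs − 24 Hz = 4 Hz.
92 Hz mod fs = 8 Hz.
8 Hz ≤ fs/2 = 14 Hz, appears at 8 Hz.
Distinct values: {2 Hz, 4 Hz, 8 Hz, 12 Hz} → 4.

4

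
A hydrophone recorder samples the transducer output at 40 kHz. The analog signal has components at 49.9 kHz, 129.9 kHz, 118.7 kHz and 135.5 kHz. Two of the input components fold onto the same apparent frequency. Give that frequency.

9.9 kHz

fs/2 = 20 kHz.
49.9 kHz mod fs = 9.9 kHz.
9.9 kHz ≤ fs/2 = 20 kHz, appears at 9.9 kHz.
129.9 kHz mod fs = 9.9 kHz.
9.9 kHz ≤ fs/2 = 20 kHz, appears at 9.9 kHz.
118.7 kHz mod fs = 38.7 kHz.
38.7 kHz > fs/2 = 20 kHz, folds to fs − 38.7 kHz = 1.3 kHz.
135.5 kHz mod fs = 15.5 kHz.
15.5 kHz ≤ fs/2 = 20 kHz, appears at 15.5 kHz.
49.9 kHz and 129.9 kHz both map to 9.9 kHz.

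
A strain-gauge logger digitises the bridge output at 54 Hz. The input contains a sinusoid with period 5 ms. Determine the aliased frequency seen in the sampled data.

16 Hz

T = 5 ms → f = 1/T = 200 Hz.
200 Hz mod fs = 38 Hz.
38 Hz > fs/2 = 27 Hz, folds to fs − 38 Hz = 16 Hz.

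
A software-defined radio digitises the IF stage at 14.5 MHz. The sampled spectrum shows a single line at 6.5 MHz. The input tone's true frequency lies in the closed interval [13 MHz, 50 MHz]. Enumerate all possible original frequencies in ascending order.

Frequencies that alias to 6.5 MHz are k·fs ± 6.5 MHz for integer k ≥ 0.
k=0: 6.5 MHz.
k=1: 8 MHz, 21 MHz.
k=2: 22.5 MHz, 35.5 MHz.
k=3: 37 MHz, 50 MHz.
k=4: 51.5 MHz, 64.5 MHz.
Within [13 MHz, 50 MHz]: 21 MHz, 22.5 MHz, 35.5 MHz, 37 MHz, 50 MHz.

21 MHz, 22.5 MHz, 35.5 MHz, 37 MHz, 50 MHz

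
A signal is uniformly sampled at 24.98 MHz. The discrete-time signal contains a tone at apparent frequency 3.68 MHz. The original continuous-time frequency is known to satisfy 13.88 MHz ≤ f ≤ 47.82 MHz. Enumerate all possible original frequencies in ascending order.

21.3 MHz, 28.66 MHz, 46.28 MHz

Frequencies that alias to 3.68 MHz are k·fs ± 3.68 MHz for integer k ≥ 0.
k=0: 3.68 MHz.
k=1: 21.3 MHz, 28.66 MHz.
k=2: 46.28 MHz, 53.64 MHz.
k=3: 71.26 MHz, 78.62 MHz.
Within [13.88 MHz, 47.82 MHz]: 21.3 MHz, 28.66 MHz, 46.28 MHz.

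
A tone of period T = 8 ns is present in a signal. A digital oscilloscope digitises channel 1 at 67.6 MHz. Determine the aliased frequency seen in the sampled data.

10.2 MHz

T = 8 ns → f = 1/T = 125 MHz.
125 MHz mod fs = 57.4 MHz.
57.4 MHz > fs/2 = 33.8 MHz, folds to fs − 57.4 MHz = 10.2 MHz.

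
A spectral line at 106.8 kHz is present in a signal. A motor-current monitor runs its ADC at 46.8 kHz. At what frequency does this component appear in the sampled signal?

13.2 kHz

106.8 kHz mod fs = 13.2 kHz.
13.2 kHz ≤ fs/2 = 23.4 kHz, appears at 13.2 kHz.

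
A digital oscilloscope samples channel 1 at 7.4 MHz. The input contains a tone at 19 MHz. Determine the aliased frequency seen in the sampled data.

19 MHz mod fs = 4.2 MHz.
4.2 MHz > fs/2 = 3.7 MHz, folds to fs − 4.2 MHz = 3.2 MHz.

3.2 MHz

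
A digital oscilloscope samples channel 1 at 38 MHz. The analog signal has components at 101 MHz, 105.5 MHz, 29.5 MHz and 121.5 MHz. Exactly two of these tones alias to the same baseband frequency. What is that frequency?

fs/2 = 19 MHz.
101 MHz mod fs = 25 MHz.
25 MHz > fs/2 = 19 MHz, folds to fs − 25 MHz = 13 MHz.
105.5 MHz mod fs = 29.5 MHz.
29.5 MHz > fs/2 = 19 MHz, folds to fs − 29.5 MHz = 8.5 MHz.
29.5 MHz > fs/2 = 19 MHz, folds to fs − 29.5 MHz = 8.5 MHz.
121.5 MHz mod fs = 7.5 MHz.
7.5 MHz ≤ fs/2 = 19 MHz, appears at 7.5 MHz.
29.5 MHz and 105.5 MHz both map to 8.5 MHz.

8.5 MHz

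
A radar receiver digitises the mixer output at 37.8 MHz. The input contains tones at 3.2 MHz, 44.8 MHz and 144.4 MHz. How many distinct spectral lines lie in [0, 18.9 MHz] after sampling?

fs/2 = 18.9 MHz.
3.2 MHz ≤ fs/2 = 18.9 MHz, passes unchanged.
44.8 MHz mod fs = 7 MHz.
7 MHz ≤ fs/2 = 18.9 MHz, appears at 7 MHz.
144.4 MHz mod fs = 31 MHz.
31 MHz > fs/2 = 18.9 MHz, folds to fs − 31 MHz = 6.8 MHz.
Distinct values: {3.2 MHz, 6.8 MHz, 7 MHz} → 3.

3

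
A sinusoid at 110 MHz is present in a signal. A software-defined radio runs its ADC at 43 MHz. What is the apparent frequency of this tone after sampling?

19 MHz

110 MHz mod fs = 24 MHz.
24 MHz > fs/2 = 21.5 MHz, folds to fs − 24 MHz = 19 MHz.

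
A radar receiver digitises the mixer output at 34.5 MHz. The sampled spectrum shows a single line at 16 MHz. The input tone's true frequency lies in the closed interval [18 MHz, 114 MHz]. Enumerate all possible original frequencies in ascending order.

Frequencies that alias to 16 MHz are k·fs ± 16 MHz for integer k ≥ 0.
k=0: 16 MHz.
k=1: 18.5 MHz, 50.5 MHz.
k=2: 53 MHz, 85 MHz.
k=3: 87.5 MHz, 119.5 MHz.
k=4: 122 MHz, 154 MHz.
Within [18 MHz, 114 MHz]: 18.5 MHz, 50.5 MHz, 53 MHz, 85 MHz, 87.5 MHz.

18.5 MHz, 50.5 MHz, 53 MHz, 85 MHz, 87.5 MHz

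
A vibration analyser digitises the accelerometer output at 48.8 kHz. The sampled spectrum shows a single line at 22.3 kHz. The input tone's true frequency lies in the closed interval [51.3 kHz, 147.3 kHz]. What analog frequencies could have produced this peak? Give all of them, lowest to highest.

71.1 kHz, 75.3 kHz, 119.9 kHz, 124.1 kHz

Frequencies that alias to 22.3 kHz are k·fs ± 22.3 kHz for integer k ≥ 0.
k=0: 22.3 kHz.
k=1: 26.5 kHz, 71.1 kHz.
k=2: 75.3 kHz, 119.9 kHz.
k=3: 124.1 kHz, 168.7 kHz.
k=4: 172.9 kHz, 217.5 kHz.
Within [51.3 kHz, 147.3 kHz]: 71.1 kHz, 75.3 kHz, 119.9 kHz, 124.1 kHz.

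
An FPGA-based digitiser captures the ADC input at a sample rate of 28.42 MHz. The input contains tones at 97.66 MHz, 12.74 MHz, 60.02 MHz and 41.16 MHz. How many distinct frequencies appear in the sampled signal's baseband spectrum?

3

fs/2 = 14.21 MHz.
97.66 MHz mod fs = 12.4 MHz.
12.4 MHz ≤ fs/2 = 14.21 MHz, appears at 12.4 MHz.
12.74 MHz ≤ fs/2 = 14.21 MHz, passes unchanged.
60.02 MHz mod fs = 3.18 MHz.
3.18 MHz ≤ fs/2 = 14.21 MHz, appears at 3.18 MHz.
41.16 MHz mod fs = 12.74 MHz.
12.74 MHz ≤ fs/2 = 14.21 MHz, appears at 12.74 MHz.
Distinct values: {3.18 MHz, 12.4 MHz, 12.74 MHz} → 3.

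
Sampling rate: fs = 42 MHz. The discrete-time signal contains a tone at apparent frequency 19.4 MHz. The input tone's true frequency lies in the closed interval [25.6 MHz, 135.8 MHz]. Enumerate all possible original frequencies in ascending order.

Frequencies that alias to 19.4 MHz are k·fs ± 19.4 MHz for integer k ≥ 0.
k=0: 19.4 MHz.
k=1: 22.6 MHz, 61.4 MHz.
k=2: 64.6 MHz, 103.4 MHz.
k=3: 106.6 MHz, 145.4 MHz.
k=4: 148.6 MHz, 187.4 MHz.
Within [25.6 MHz, 135.8 MHz]: 61.4 MHz, 64.6 MHz, 103.4 MHz, 106.6 MHz.

61.4 MHz, 64.6 MHz, 103.4 MHz, 106.6 MHz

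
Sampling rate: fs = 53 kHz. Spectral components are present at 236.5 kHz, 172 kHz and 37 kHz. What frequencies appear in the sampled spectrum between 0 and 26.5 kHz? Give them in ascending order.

fs/2 = 26.5 kHz.
236.5 kHz mod fs = 24.5 kHz.
24.5 kHz ≤ fs/2 = 26.5 kHz, appears at 24.5 kHz.
172 kHz mod fs = 13 kHz.
13 kHz ≤ fs/2 = 26.5 kHz, appears at 13 kHz.
37 kHz > fs/2 = 26.5 kHz, folds to fs − 37 kHz = 16 kHz.
Distinct values: {13 kHz, 16 kHz, 24.5 kHz}.

13 kHz, 16 kHz, 24.5 kHz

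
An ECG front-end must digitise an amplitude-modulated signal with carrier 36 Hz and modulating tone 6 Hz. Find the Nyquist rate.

84 Hz

AM sidebands sit at fc ± fm = 30 Hz and 42 Hz.
Highest-frequency component: 42 Hz.
Nyquist rate = 2 × 42 Hz = 84 Hz.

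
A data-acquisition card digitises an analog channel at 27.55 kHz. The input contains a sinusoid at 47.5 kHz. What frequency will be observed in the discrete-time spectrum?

7.6 kHz

47.5 kHz mod fs = 19.95 kHz.
19.95 kHz > fs/2 = 13.775 kHz, folds to fs − 19.95 kHz = 7.6 kHz.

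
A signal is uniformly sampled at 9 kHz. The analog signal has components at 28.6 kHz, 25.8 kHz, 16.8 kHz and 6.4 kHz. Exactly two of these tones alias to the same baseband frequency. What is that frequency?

1.2 kHz

fs/2 = 4.5 kHz.
28.6 kHz mod fs = 1.6 kHz.
1.6 kHz ≤ fs/2 = 4.5 kHz, appears at 1.6 kHz.
25.8 kHz mod fs = 7.8 kHz.
7.8 kHz > fs/2 = 4.5 kHz, folds to fs − 7.8 kHz = 1.2 kHz.
16.8 kHz mod fs = 7.8 kHz.
7.8 kHz > fs/2 = 4.5 kHz, folds to fs − 7.8 kHz = 1.2 kHz.
6.4 kHz > fs/2 = 4.5 kHz, folds to fs − 6.4 kHz = 2.6 kHz.
16.8 kHz and 25.8 kHz both map to 1.2 kHz.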